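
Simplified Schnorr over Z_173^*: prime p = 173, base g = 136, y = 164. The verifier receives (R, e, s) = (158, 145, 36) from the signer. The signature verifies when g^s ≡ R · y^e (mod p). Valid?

g^s mod p:
136^2 = 18496 ≡ 158
136^4 ≡ 158^2 = 24964 ≡ 52
136^8 ≡ 52^2 = 2704 ≡ 109
136^16 ≡ 109^2 = 11881 ≡ 117
136^32 ≡ 117^2 = 13689 ≡ 22
36 = 32 + 4, so 136^36 ≡ 22·52 ≡ 106 (mod 173)
R · y^e mod p:
164^2 = 26896 ≡ 81
164^4 ≡ 81^2 = 6561 ≡ 160
164^8 ≡ 160^2 = 25600 ≡ 169
164^16 ≡ 169^2 = 28561 ≡ 16
164^32 ≡ 16^2 = 256 ≡ 83
164^64 ≡ 83^2 = 6889 ≡ 142
164^128 ≡ 142^2 = 20164 ≡ 96
145 = 128 + 16 + 1, so 164^145 ≡ 96·16·164 ≡ 16 (mod 173)
158·16 = 2528 ≡ 106 (mod 173)
106 ≡ 106 (mod 173); signature holds.

yes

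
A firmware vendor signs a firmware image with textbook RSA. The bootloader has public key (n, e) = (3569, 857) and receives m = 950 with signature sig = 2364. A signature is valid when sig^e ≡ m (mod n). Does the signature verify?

does not verify

Squares mod 3569: sig^1≡2364, sig^2≡3011, sig^4≡861, sig^8≡2538, sig^16≡2968, sig^32≡732, sig^64≡474, sig^128≡3398, sig^256≡689, sig^512≡44
857 = 512 + 256 + 64 + 16 + 8 + 1, so sig^857 ≡ 44·689·474·2968·2538·2364 ≡ 988 (mod 3569)
988 ≠ 950, so verification fails.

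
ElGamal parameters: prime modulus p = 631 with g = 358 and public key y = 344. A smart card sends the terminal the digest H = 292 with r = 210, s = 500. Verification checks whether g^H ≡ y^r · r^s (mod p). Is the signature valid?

Left side g^H mod p:
358^2 = 128164 ≡ 71
358^4 ≡ 71^2 = 5041 ≡ 624
358^8 ≡ 624^2 = 389376 ≡ 49
358^16 ≡ 49^2 = 2401 ≡ 508
358^32 ≡ 508^2 = 258064 ≡ 616
358^64 ≡ 616^2 = 379456 ≡ 225
358^128 ≡ 225^2 = 50625 ≡ 145
358^256 ≡ 145^2 = 21025 ≡ 202
292 = 256 + 32 + 4, so 358^292 ≡ 202·616·624 ≡ 387 (mod 631)
Right side y^r · r^s mod p:
344^2 = 118336 ≡ 339
344^4 ≡ 339^2 = 114921 ≡ 79
344^8 ≡ 79^2 = 6241 ≡ 562
344^16 ≡ 562^2 = 315844 ≡ 344
344^32 ≡ 344^2 = 118336 ≡ 339
344^64 ≡ 339^2 = 114921 ≡ 79
344^128 ≡ 79^2 = 6241 ≡ 562
210 = 128 + 64 + 16 + 2, so 344^210 ≡ 562·79·344·339 ≡ 1 (mod 631)
210^2 = 44100 ≡ 561
210^4 ≡ 561^2 = 314721 ≡ 483
210^8 ≡ 483^2 = 233289 ≡ 450
210^16 ≡ 450^2 = 202500 ≡ 580
210^32 ≡ 580^2 = 336400 ≡ 77
210^64 ≡ 77^2 = 5929 ≡ 250
210^128 ≡ 250^2 = 62500 ≡ 31
210^256 ≡ 31^2 = 961 ≡ 330
500 = 256 + 128 + 64 + 32 + 16 + 4, so 210^500 ≡ 330·31·250·77·580·483 ≡ 41 (mod 631)
1·41 = 41 ≡ 41 (mod 631)
387 ≠ 41, so verification fails.

invalid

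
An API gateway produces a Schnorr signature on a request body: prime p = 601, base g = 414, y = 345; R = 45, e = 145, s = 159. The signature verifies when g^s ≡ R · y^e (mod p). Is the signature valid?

g^s mod p:
414^2 = 171396 ≡ 111
414^4 ≡ 111^2 = 12321 ≡ 301
414^8 ≡ 301^2 = 90601 ≡ 451
414^16 ≡ 451^2 = 203401 ≡ 263
414^32 ≡ 263^2 = 69169 ≡ 54
414^64 ≡ 54^2 = 2916 ≡ 512
414^128 ≡ 512^2 = 262144 ≡ 108
159 = 128 + 16 + 8 + 4 + 2 + 1, so 414^159 ≡ 108·263·451·301·111·414 ≡ 197 (mod 601)
R · y^e mod p:
345^2 = 119025 ≡ 27
345^4 ≡ 27^2 = 729 ≡ 128
345^8 ≡ 128^2 = 16384 ≡ 157
345^16 ≡ 157^2 = 24649 ≡ 8
345^32 ≡ 8^2 = 64
345^64 ≡ 64^2 = 4096 ≡ 490
345^128 ≡ 490^2 = 240100 ≡ 301
145 = 128 + 16 + 1, so 345^145 ≡ 301·8·345 ≡ 178 (mod 601)
45·178 = 8010 ≡ 197 (mod 601)
197 ≡ 197 (mod 601); signature holds.

valid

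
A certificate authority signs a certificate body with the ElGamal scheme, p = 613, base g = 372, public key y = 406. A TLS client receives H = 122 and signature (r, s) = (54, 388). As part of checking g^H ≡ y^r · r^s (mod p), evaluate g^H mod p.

290

372^2 = 138384 ≡ 459
372^4 ≡ 459^2 = 210681 ≡ 422
372^8 ≡ 422^2 = 178084 ≡ 314
372^16 ≡ 314^2 = 98596 ≡ 516
372^32 ≡ 516^2 = 266256 ≡ 214
372^64 ≡ 214^2 = 45796 ≡ 434
122 = 64 + 32 + 16 + 8 + 2, so 372^122 ≡ 434·214·516·314·459 ≡ 290 (mod 613)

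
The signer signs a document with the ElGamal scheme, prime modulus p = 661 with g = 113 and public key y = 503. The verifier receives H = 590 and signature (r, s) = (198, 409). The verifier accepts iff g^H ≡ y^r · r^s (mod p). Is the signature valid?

invalid

Left side g^H mod p:
113^2 = 12769 ≡ 210
113^4 ≡ 210^2 = 44100 ≡ 474
113^8 ≡ 474^2 = 224676 ≡ 597
113^16 ≡ 597^2 = 356409 ≡ 130
113^32 ≡ 130^2 = 16900 ≡ 375
113^64 ≡ 375^2 = 140625 ≡ 493
113^128 ≡ 493^2 = 243049 ≡ 462
113^256 ≡ 462^2 = 213444 ≡ 602
113^512 ≡ 602^2 = 362404 ≡ 176
590 = 512 + 64 + 8 + 4 + 2, so 113^590 ≡ 176·493·597·474·210 ≡ 204 (mod 661)
Right side y^r · r^s mod p:
503^2 = 253009 ≡ 507
503^4 ≡ 507^2 = 257049 ≡ 581
503^8 ≡ 581^2 = 337561 ≡ 451
503^16 ≡ 451^2 = 203401 ≡ 474
503^32 ≡ 474^2 = 224676 ≡ 597
503^64 ≡ 597^2 = 356409 ≡ 130
503^128 ≡ 130^2 = 16900 ≡ 375
198 = 128 + 64 + 4 + 2, so 503^198 ≡ 375·130·581·507 ≡ 197 (mod 661)
198^2 = 39204 ≡ 205
198^4 ≡ 205^2 = 42025 ≡ 382
198^8 ≡ 382^2 = 145924 ≡ 504
198^16 ≡ 504^2 = 254016 ≡ 192
198^32 ≡ 192^2 = 36864 ≡ 509
198^64 ≡ 509^2 = 259081 ≡ 630
198^128 ≡ 630^2 = 396900 ≡ 300
198^256 ≡ 300^2 = 90000 ≡ 104
409 = 256 + 128 + 16 + 8 + 1, so 198^409 ≡ 104·300·192·504·198 ≡ 651 (mod 661)
197·651 = 128247 ≡ 13 (mod 661)
204 ≠ 13, so verification fails.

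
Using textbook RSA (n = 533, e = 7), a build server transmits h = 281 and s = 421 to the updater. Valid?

s^2 ≡ 421^2 = 177241 ≡ 285
s^4 ≡ 285^2 = 81225 ≡ 209
7 = 4 + 2 + 1, so s^7 ≡ 209·285·421 ≡ 281 (mod 533)
281 = h, so the signature checks out.

yes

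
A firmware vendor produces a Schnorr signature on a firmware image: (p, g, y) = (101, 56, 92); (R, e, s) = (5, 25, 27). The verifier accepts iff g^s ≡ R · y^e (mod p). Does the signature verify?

verifies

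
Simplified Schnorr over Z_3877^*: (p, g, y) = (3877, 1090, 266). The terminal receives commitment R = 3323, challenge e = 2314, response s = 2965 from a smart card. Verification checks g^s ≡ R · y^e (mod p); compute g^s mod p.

3645

1090^2 = 1188100 ≡ 1738
1090^4 ≡ 1738^2 = 3020644 ≡ 461
1090^8 ≡ 461^2 = 212521 ≡ 3163
1090^16 ≡ 3163^2 = 10004569 ≡ 1909
1090^32 ≡ 1909^2 = 3644281 ≡ 3778
1090^64 ≡ 3778^2 = 14273284 ≡ 2047
1090^128 ≡ 2047^2 = 4190209 ≡ 3049
1090^256 ≡ 3049^2 = 9296401 ≡ 3232
1090^512 ≡ 3232^2 = 10445824 ≡ 1186
1090^1024 ≡ 1186^2 = 1406596 ≡ 3122
1090^2048 ≡ 3122^2 = 9746884 ≡ 106
2965 = 2048 + 512 + 256 + 128 + 16 + 4 + 1, so 1090^2965 ≡ 106·1186·3232·3049·1909·461·1090 ≡ 3645 (mod 3877)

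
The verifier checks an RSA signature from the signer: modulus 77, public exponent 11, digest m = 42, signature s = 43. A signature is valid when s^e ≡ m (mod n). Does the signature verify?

does not verify

s^11 mod 77 = 43
The recovered value 43 does not match the digest 42.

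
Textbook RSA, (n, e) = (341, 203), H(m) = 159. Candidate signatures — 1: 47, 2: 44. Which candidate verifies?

Candidate 1: 47^2 = 2209 ≡ 163; 47^4 ≡ 163^2 = 26569 ≡ 312; 47^8 ≡ 312^2 = 97344 ≡ 159; 47^16 ≡ 159^2 = 25281 ≡ 47; 47^32 ≡ 47^2 = 2209 ≡ 163; 47^64 ≡ 163^2 = 26569 ≡ 312; 47^128 ≡ 312^2 = 97344 ≡ 159; 203 = 128 + 64 + 8 + 2 + 1, so 47^203 ≡ 159·312·159·163·47 ≡ 159 (mod 341)
  → matches H(m) = 159
Candidate 2: 44^2 = 1936 ≡ 231; 44^4 ≡ 231^2 = 53361 ≡ 165; 44^8 ≡ 165^2 = 27225 ≡ 286; 44^16 ≡ 286^2 = 81796 ≡ 297; 44^32 ≡ 297^2 = 88209 ≡ 231; 44^64 ≡ 231^2 = 53361 ≡ 165; 44^128 ≡ 165^2 = 27225 ≡ 286; 203 = 128 + 64 + 8 + 2 + 1, so 44^203 ≡ 286·165·286·231·44 ≡ 55 (mod 341)

1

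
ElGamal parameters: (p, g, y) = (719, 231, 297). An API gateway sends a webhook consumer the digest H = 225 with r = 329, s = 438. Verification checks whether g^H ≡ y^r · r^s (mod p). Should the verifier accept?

reject

Left side g^H mod p:
231^2 = 53361 ≡ 155
231^4 ≡ 155^2 = 24025 ≡ 298
231^8 ≡ 298^2 = 88804 ≡ 367
231^16 ≡ 367^2 = 134689 ≡ 236
231^32 ≡ 236^2 = 55696 ≡ 333
231^64 ≡ 333^2 = 110889 ≡ 163
231^128 ≡ 163^2 = 26569 ≡ 685
225 = 128 + 64 + 32 + 1, so 231^225 ≡ 685·163·333·231 ≡ 57 (mod 719)
Right side y^r · r^s mod p:
297^2 = 88209 ≡ 491
297^4 ≡ 491^2 = 241081 ≡ 216
297^8 ≡ 216^2 = 46656 ≡ 640
297^16 ≡ 640^2 = 409600 ≡ 489
297^32 ≡ 489^2 = 239121 ≡ 413
297^64 ≡ 413^2 = 170569 ≡ 166
297^128 ≡ 166^2 = 27556 ≡ 234
297^256 ≡ 234^2 = 54756 ≡ 112
329 = 256 + 64 + 8 + 1, so 297^329 ≡ 112·166·640·297 ≡ 394 (mod 719)
329^2 = 108241 ≡ 391
329^4 ≡ 391^2 = 152881 ≡ 453
329^8 ≡ 453^2 = 205209 ≡ 294
329^16 ≡ 294^2 = 86436 ≡ 156
329^32 ≡ 156^2 = 24336 ≡ 609
329^64 ≡ 609^2 = 370881 ≡ 596
329^128 ≡ 596^2 = 355216 ≡ 30
329^256 ≡ 30^2 = 900 ≡ 181
438 = 256 + 128 + 32 + 16 + 4 + 2, so 329^438 ≡ 181·30·609·156·453·391 ≡ 526 (mod 719)
394·526 = 207244 ≡ 172 (mod 719)
57 ≠ 172, so verification fails.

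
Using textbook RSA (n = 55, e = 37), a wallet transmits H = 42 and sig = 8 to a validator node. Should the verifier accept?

Squares mod 55: sig^1≡8, sig^2≡9, sig^4≡26, sig^8≡16, sig^16≡36, sig^32≡31
37 = 32 + 4 + 1, so sig^37 ≡ 31·26·8 ≡ 13 (mod 55)
The recovered value 13 does not match the digest 42.

reject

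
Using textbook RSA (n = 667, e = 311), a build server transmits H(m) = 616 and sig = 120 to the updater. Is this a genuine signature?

forged

Squares mod 667: sig^1≡120, sig^2≡393, sig^4≡372, sig^8≡315, sig^16≡509, sig^32≡285, sig^64≡518, sig^128≡190, sig^256≡82
311 = 256 + 32 + 16 + 4 + 2 + 1, so sig^311 ≡ 82·285·509·372·393·120 ≡ 470 (mod 667)
sig^311 mod 667 = 470, but H(m) = 616.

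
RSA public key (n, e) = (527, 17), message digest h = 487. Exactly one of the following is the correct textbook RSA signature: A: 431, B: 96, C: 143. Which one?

Candidate A: Squares mod 527: 431^1≡431, 431^2≡257, 431^4≡174, 431^8≡237, 431^16≡307; 17 = 16 + 1, so 431^17 ≡ 307·431 ≡ 40 (mod 527)
Candidate B: Squares mod 527: 96^1≡96, 96^2≡257, 96^4≡174, 96^8≡237, 96^16≡307; 17 = 16 + 1, so 96^17 ≡ 307·96 ≡ 487 (mod 527)
  → matches h = 487
Candidate C: Squares mod 527: 143^1≡143, 143^2≡423, 143^4≡276, 143^8≡288, 143^16≡205; 17 = 16 + 1, so 143^17 ≡ 205·143 ≡ 330 (mod 527)

B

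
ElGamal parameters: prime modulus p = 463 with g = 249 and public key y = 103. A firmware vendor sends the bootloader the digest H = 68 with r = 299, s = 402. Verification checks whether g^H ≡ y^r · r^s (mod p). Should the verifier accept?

reject

Left side g^H mod p:
249^2 = 62001 ≡ 422
249^4 ≡ 422^2 = 178084 ≡ 292
249^8 ≡ 292^2 = 85264 ≡ 72
249^16 ≡ 72^2 = 5184 ≡ 91
249^32 ≡ 91^2 = 8281 ≡ 410
249^64 ≡ 410^2 = 168100 ≡ 31
68 = 64 + 4, so 249^68 ≡ 31·292 ≡ 255 (mod 463)
Right side y^r · r^s mod p:
103^2 = 10609 ≡ 423
103^4 ≡ 423^2 = 178929 ≡ 211
103^8 ≡ 211^2 = 44521 ≡ 73
103^16 ≡ 73^2 = 5329 ≡ 236
103^32 ≡ 236^2 = 55696 ≡ 136
103^64 ≡ 136^2 = 18496 ≡ 439
103^128 ≡ 439^2 = 192721 ≡ 113
103^256 ≡ 113^2 = 12769 ≡ 268
299 = 256 + 32 + 8 + 2 + 1, so 103^299 ≡ 268·136·73·423·103 ≡ 29 (mod 463)
299^2 = 89401 ≡ 42
299^4 ≡ 42^2 = 1764 ≡ 375
299^8 ≡ 375^2 = 140625 ≡ 336
299^16 ≡ 336^2 = 112896 ≡ 387
299^32 ≡ 387^2 = 149769 ≡ 220
299^64 ≡ 220^2 = 48400 ≡ 248
299^128 ≡ 248^2 = 61504 ≡ 388
299^256 ≡ 388^2 = 150544 ≡ 69
402 = 256 + 128 + 16 + 2, so 299^402 ≡ 69·388·387·42 ≡ 149 (mod 463)
29·149 = 4321 ≡ 154 (mod 463)
255 ≠ 154, so verification fails.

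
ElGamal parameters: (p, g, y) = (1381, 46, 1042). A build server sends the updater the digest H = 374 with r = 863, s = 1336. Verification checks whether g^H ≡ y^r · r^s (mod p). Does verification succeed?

Left side g^H mod p:
Squares mod 1381: 46^1≡46, 46^2≡735, 46^4≡254, 46^8≡990, 46^16≡971, 46^32≡999, 46^64≡919, 46^128≡770, 46^256≡451
374 = 256 + 64 + 32 + 16 + 4 + 2, so 46^374 ≡ 451·919·999·971·254·735 ≡ 832 (mod 1381)
Right side y^r · r^s mod p:
Squares mod 1381: 1042^1≡1042, 1042^2≡298, 1042^4≡420, 1042^8≡1013, 1042^16≡86, 1042^32≡491, 1042^64≡787, 1042^128≡681, 1042^256≡1126, 1042^512≡118
863 = 512 + 256 + 64 + 16 + 8 + 4 + 2 + 1, so 1042^863 ≡ 118·1126·787·86·1013·420·298·1042 ≡ 915 (mod 1381)
Squares mod 1381: 863^1≡863, 863^2≡410, 863^4≡999, 863^8≡919, 863^16≡770, 863^32≡451, 863^64≡394, 863^128≡564, 863^256≡466, 863^512≡339, 863^1024≡298
1336 = 1024 + 256 + 32 + 16 + 8, so 863^1336 ≡ 298·466·451·770·919 ≡ 1013 (mod 1381)
915·1013 = 926895 ≡ 244 (mod 1381)
832 ≠ 244, so verification fails.

fails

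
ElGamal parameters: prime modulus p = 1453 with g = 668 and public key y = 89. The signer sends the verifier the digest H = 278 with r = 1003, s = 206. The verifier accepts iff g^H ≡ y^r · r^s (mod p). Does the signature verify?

Left side g^H mod p:
Squares mod 1453: 668^1≡668, 668^2≡153, 668^4≡161, 668^8≡1220, 668^16≡528, 668^32≡1261, 668^64≡539, 668^128≡1374, 668^256≡429
278 = 256 + 16 + 4 + 2, so 668^278 ≡ 429·528·161·153 ≡ 437 (mod 1453)
Right side y^r · r^s mod p:
Squares mod 1453: 89^1≡89, 89^2≡656, 89^4≡248, 89^8≡478, 89^16≡363, 89^32≡999, 89^64≡1243, 89^128≡510, 89^256≡13, 89^512≡169
1003 = 512 + 256 + 128 + 64 + 32 + 8 + 2 + 1, so 89^1003 ≡ 169·13·510·1243·999·478·656·89 ≡ 537 (mod 1453)
Squares mod 1453: 1003^1≡1003, 1003^2≡533, 1003^4≡754, 1003^8≡393, 1003^16≡431, 1003^32≡1230, 1003^64≡327, 1003^128≡860
206 = 128 + 64 + 8 + 4 + 2, so 1003^206 ≡ 860·327·393·754·533 ≡ 825 (mod 1453)
537·825 = 443025 ≡ 1313 (mod 1453)
437 ≠ 1313, so verification fails.

does not verify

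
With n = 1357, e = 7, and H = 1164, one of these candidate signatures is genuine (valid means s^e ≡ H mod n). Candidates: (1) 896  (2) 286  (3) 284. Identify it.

2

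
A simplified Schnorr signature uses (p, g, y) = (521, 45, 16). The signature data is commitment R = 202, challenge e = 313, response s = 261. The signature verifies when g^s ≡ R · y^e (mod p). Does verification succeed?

passes

g^s mod p:
45^2 = 2025 ≡ 462
45^4 ≡ 462^2 = 213444 ≡ 355
45^8 ≡ 355^2 = 126025 ≡ 464
45^16 ≡ 464^2 = 215296 ≡ 123
45^32 ≡ 123^2 = 15129 ≡ 20
45^64 ≡ 20^2 = 400
45^128 ≡ 400^2 = 160000 ≡ 53
45^256 ≡ 53^2 = 2809 ≡ 204
261 = 256 + 4 + 1, so 45^261 ≡ 204·355·45 ≡ 45 (mod 521)
R · y^e mod p:
16^2 = 256
16^4 ≡ 256^2 = 65536 ≡ 411
16^8 ≡ 411^2 = 168921 ≡ 117
16^16 ≡ 117^2 = 13689 ≡ 143
16^32 ≡ 143^2 = 20449 ≡ 130
16^64 ≡ 130^2 = 16900 ≡ 228
16^128 ≡ 228^2 = 51984 ≡ 405
16^256 ≡ 405^2 = 164025 ≡ 431
313 = 256 + 32 + 16 + 8 + 1, so 16^313 ≡ 431·130·143·117·16 ≡ 400 (mod 521)
202·400 = 80800 ≡ 45 (mod 521)
45 ≡ 45 (mod 521); signature holds.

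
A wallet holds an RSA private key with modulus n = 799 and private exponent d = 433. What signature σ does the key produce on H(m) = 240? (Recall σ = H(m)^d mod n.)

104

Squares mod 799: (H(m))^1≡240, (H(m))^2≡72, (H(m))^4≡390, (H(m))^8≡290, (H(m))^16≡205, (H(m))^32≡477, (H(m))^64≡613, (H(m))^128≡239, (H(m))^256≡392
433 = 256 + 128 + 32 + 16 + 1, so (H(m))^433 ≡ 392·239·477·205·240 ≡ 104 (mod 799)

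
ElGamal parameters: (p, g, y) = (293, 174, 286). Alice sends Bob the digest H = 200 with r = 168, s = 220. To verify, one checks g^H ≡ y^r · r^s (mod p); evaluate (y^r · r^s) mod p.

284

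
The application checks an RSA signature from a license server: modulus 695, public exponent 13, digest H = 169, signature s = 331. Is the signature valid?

s^2 ≡ 331^2 = 109561 ≡ 446
s^4 ≡ 446^2 = 198916 ≡ 146
s^8 ≡ 146^2 = 21316 ≡ 466
13 = 8 + 4 + 1, so s^13 ≡ 466·146·331 ≡ 526 (mod 695)
The recovered value 526 does not match the digest 169.

invalid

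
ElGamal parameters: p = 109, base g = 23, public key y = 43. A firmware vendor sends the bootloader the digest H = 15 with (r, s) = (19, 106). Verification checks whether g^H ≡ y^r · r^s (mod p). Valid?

no

Left side g^H mod p:
23^2 = 529 ≡ 93
23^4 ≡ 93^2 = 8649 ≡ 38
23^8 ≡ 38^2 = 1444 ≡ 27
15 = 8 + 4 + 2 + 1, so 23^15 ≡ 27·38·93·23 ≡ 8 (mod 109)
Right side y^r · r^s mod p:
43^2 = 1849 ≡ 105
43^4 ≡ 105^2 = 11025 ≡ 16
43^8 ≡ 16^2 = 256 ≡ 38
43^16 ≡ 38^2 = 1444 ≡ 27
19 = 16 + 2 + 1, so 43^19 ≡ 27·105·43 ≡ 43 (mod 109)
19^2 = 361 ≡ 34
19^4 ≡ 34^2 = 1156 ≡ 66
19^8 ≡ 66^2 = 4356 ≡ 105
19^16 ≡ 105^2 = 11025 ≡ 16
19^32 ≡ 16^2 = 256 ≡ 38
19^64 ≡ 38^2 = 1444 ≡ 27
106 = 64 + 32 + 8 + 2, so 19^106 ≡ 27·38·105·34 ≡ 93 (mod 109)
43·93 = 3999 ≡ 75 (mod 109)
8 ≠ 75, so verification fails.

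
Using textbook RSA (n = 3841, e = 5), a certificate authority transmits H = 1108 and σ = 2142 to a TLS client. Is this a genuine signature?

σ^2 ≡ 2142^2 = 4588164 ≡ 2010
σ^4 ≡ 2010^2 = 4040100 ≡ 3209
5 = 4 + 1, so σ^5 ≡ 3209·2142 ≡ 2129 (mod 3841)
The recovered value 2129 does not match the digest 1108.

forged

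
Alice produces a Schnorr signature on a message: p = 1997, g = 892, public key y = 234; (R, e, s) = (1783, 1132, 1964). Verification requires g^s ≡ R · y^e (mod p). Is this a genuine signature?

g^s mod p:
892^1964 mod 1997 = 1173
R · y^e mod p:
234^1132 mod 1997 = 1847
1783·1847 = 3293201 ≡ 148 (mod 1997)
1173 ≠ 148; the check fails.

forged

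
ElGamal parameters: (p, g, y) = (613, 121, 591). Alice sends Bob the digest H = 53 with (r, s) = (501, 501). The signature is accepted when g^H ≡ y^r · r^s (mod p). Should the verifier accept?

Left side g^H mod p:
121^2 = 14641 ≡ 542
121^4 ≡ 542^2 = 293764 ≡ 137
121^8 ≡ 137^2 = 18769 ≡ 379
121^16 ≡ 379^2 = 143641 ≡ 199
121^32 ≡ 199^2 = 39601 ≡ 369
53 = 32 + 16 + 4 + 1, so 121^53 ≡ 369·199·137·121 ≡ 324 (mod 613)
Right side y^r · r^s mod p:
591^2 = 349281 ≡ 484
591^4 ≡ 484^2 = 234256 ≡ 90
591^8 ≡ 90^2 = 8100 ≡ 131
591^16 ≡ 131^2 = 17161 ≡ 610
591^32 ≡ 610^2 = 372100 ≡ 9
591^64 ≡ 9^2 = 81
591^128 ≡ 81^2 = 6561 ≡ 431
591^256 ≡ 431^2 = 185761 ≡ 22
501 = 256 + 128 + 64 + 32 + 16 + 4 + 1, so 591^501 ≡ 22·431·81·9·610·90·591 ≡ 67 (mod 613)
501^2 = 251001 ≡ 284
501^4 ≡ 284^2 = 80656 ≡ 353
501^8 ≡ 353^2 = 124609 ≡ 170
501^16 ≡ 170^2 = 28900 ≡ 89
501^32 ≡ 89^2 = 7921 ≡ 565
501^64 ≡ 565^2 = 319225 ≡ 465
501^128 ≡ 465^2 = 216225 ≡ 449
501^256 ≡ 449^2 = 201601 ≡ 537
501 = 256 + 128 + 64 + 32 + 16 + 4 + 1, so 501^501 ≡ 537·449·465·565·89·353·501 ≡ 300 (mod 613)
67·300 = 20100 ≡ 484 (mod 613)
324 ≠ 484, so verification fails.

reject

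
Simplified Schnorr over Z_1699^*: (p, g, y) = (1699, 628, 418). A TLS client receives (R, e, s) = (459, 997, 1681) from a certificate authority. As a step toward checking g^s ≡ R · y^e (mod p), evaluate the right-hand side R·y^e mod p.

418^2 = 174724 ≡ 1426
418^4 ≡ 1426^2 = 2033476 ≡ 1472
418^8 ≡ 1472^2 = 2166784 ≡ 559
418^16 ≡ 559^2 = 312481 ≡ 1564
418^32 ≡ 1564^2 = 2446096 ≡ 1235
418^64 ≡ 1235^2 = 1525225 ≡ 1222
418^128 ≡ 1222^2 = 1493284 ≡ 1562
418^256 ≡ 1562^2 = 2439844 ≡ 80
418^512 ≡ 80^2 = 6400 ≡ 1303
997 = 512 + 256 + 128 + 64 + 32 + 4 + 1, so 418^997 ≡ 1303·80·1562·1222·1235·1472·418 ≡ 1563 (mod 1699)
R · y^e ≡ 459·1563 = 717417 ≡ 439 (mod 1699)

439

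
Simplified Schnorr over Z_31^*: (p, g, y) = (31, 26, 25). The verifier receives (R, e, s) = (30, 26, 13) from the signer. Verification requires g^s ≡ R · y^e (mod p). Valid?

yes

g^s mod p:
26^2 = 676 ≡ 25
26^4 ≡ 25^2 = 625 ≡ 5
26^8 ≡ 5^2 = 25
13 = 8 + 4 + 1, so 26^13 ≡ 25·5·26 ≡ 26 (mod 31)
R · y^e mod p:
25^2 = 625 ≡ 5
25^4 ≡ 5^2 = 25
25^8 ≡ 25^2 = 625 ≡ 5
25^16 ≡ 5^2 = 25
26 = 16 + 8 + 2, so 25^26 ≡ 25·5·5 ≡ 5 (mod 31)
30·5 = 150 ≡ 26 (mod 31)
26 ≡ 26 (mod 31); signature holds.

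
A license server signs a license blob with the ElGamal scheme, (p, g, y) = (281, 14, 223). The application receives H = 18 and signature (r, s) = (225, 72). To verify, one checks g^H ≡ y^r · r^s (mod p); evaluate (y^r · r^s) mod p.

246

223^2 = 49729 ≡ 273
223^4 ≡ 273^2 = 74529 ≡ 64
223^8 ≡ 64^2 = 4096 ≡ 162
223^16 ≡ 162^2 = 26244 ≡ 111
223^32 ≡ 111^2 = 12321 ≡ 238
223^64 ≡ 238^2 = 56644 ≡ 163
223^128 ≡ 163^2 = 26569 ≡ 155
225 = 128 + 64 + 32 + 1, so 223^225 ≡ 155·163·238·223 ≡ 32 (mod 281)
225^2 = 50625 ≡ 45
225^4 ≡ 45^2 = 2025 ≡ 58
225^8 ≡ 58^2 = 3364 ≡ 273
225^16 ≡ 273^2 = 74529 ≡ 64
225^32 ≡ 64^2 = 4096 ≡ 162
225^64 ≡ 162^2 = 26244 ≡ 111
72 = 64 + 8, so 225^72 ≡ 111·273 ≡ 236 (mod 281)
y^r · r^s ≡ 32·236 = 7552 ≡ 246 (mod 281)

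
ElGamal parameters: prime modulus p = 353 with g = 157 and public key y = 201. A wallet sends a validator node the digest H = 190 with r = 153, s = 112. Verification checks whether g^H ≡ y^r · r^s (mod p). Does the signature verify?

does not verify

Left side g^H mod p:
157^2 = 24649 ≡ 292
157^4 ≡ 292^2 = 85264 ≡ 191
157^8 ≡ 191^2 = 36481 ≡ 122
157^16 ≡ 122^2 = 14884 ≡ 58
157^32 ≡ 58^2 = 3364 ≡ 187
157^64 ≡ 187^2 = 34969 ≡ 22
157^128 ≡ 22^2 = 484 ≡ 131
190 = 128 + 32 + 16 + 8 + 4 + 2, so 157^190 ≡ 131·187·58·122·191·292 ≡ 109 (mod 353)
Right side y^r · r^s mod p:
201^2 = 40401 ≡ 159
201^4 ≡ 159^2 = 25281 ≡ 218
201^8 ≡ 218^2 = 47524 ≡ 222
201^16 ≡ 222^2 = 49284 ≡ 217
201^32 ≡ 217^2 = 47089 ≡ 140
201^64 ≡ 140^2 = 19600 ≡ 185
201^128 ≡ 185^2 = 34225 ≡ 337
153 = 128 + 16 + 8 + 1, so 201^153 ≡ 337·217·222·201 ≡ 233 (mod 353)
153^2 = 23409 ≡ 111
153^4 ≡ 111^2 = 12321 ≡ 319
153^8 ≡ 319^2 = 101761 ≡ 97
153^16 ≡ 97^2 = 9409 ≡ 231
153^32 ≡ 231^2 = 53361 ≡ 58
153^64 ≡ 58^2 = 3364 ≡ 187
112 = 64 + 32 + 16, so 153^112 ≡ 187·58·231 ≡ 185 (mod 353)
233·185 = 43105 ≡ 39 (mod 353)
109 ≠ 39, so verification fails.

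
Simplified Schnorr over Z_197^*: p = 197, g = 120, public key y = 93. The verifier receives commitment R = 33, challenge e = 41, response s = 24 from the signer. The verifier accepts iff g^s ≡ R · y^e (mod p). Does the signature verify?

verifies

g^s mod p:
120^2 = 14400 ≡ 19
120^4 ≡ 19^2 = 361 ≡ 164
120^8 ≡ 164^2 = 26896 ≡ 104
120^16 ≡ 104^2 = 10816 ≡ 178
24 = 16 + 8, so 120^24 ≡ 178·104 ≡ 191 (mod 197)
R · y^e mod p:
93^2 = 8649 ≡ 178
93^4 ≡ 178^2 = 31684 ≡ 164
93^8 ≡ 164^2 = 26896 ≡ 104
93^16 ≡ 104^2 = 10816 ≡ 178
93^32 ≡ 178^2 = 31684 ≡ 164
41 = 32 + 8 + 1, so 93^41 ≡ 164·104·93 ≡ 161 (mod 197)
33·161 = 5313 ≡ 191 (mod 197)
191 ≡ 191 (mod 197); signature holds.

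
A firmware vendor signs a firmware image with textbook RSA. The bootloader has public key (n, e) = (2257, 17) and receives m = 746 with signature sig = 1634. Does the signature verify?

sig^2 ≡ 1634^2 = 2669956 ≡ 2182
sig^4 ≡ 2182^2 = 4761124 ≡ 1111
sig^8 ≡ 1111^2 = 1234321 ≡ 1999
sig^16 ≡ 1999^2 = 3996001 ≡ 1111
17 = 16 + 1, so sig^17 ≡ 1111·1634 ≡ 746 (mod 2257)
Since 746 equals the digest 746, verification succeeds.

verifies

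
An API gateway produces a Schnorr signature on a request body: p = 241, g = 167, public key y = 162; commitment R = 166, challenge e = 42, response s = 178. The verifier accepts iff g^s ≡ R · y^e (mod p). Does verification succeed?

passes

g^s mod p:
167^2 = 27889 ≡ 174
167^4 ≡ 174^2 = 30276 ≡ 151
167^8 ≡ 151^2 = 22801 ≡ 147
167^16 ≡ 147^2 = 21609 ≡ 160
167^32 ≡ 160^2 = 25600 ≡ 54
167^64 ≡ 54^2 = 2916 ≡ 24
167^128 ≡ 24^2 = 576 ≡ 94
178 = 128 + 32 + 16 + 2, so 167^178 ≡ 94·54·160·174 ≡ 188 (mod 241)
R · y^e mod p:
162^2 = 26244 ≡ 216
162^4 ≡ 216^2 = 46656 ≡ 143
162^8 ≡ 143^2 = 20449 ≡ 205
162^16 ≡ 205^2 = 42025 ≡ 91
162^32 ≡ 91^2 = 8281 ≡ 87
42 = 32 + 8 + 2, so 162^42 ≡ 87·205·216 ≡ 216 (mod 241)
166·216 = 35856 ≡ 188 (mod 241)
188 ≡ 188 (mod 241); signature holds.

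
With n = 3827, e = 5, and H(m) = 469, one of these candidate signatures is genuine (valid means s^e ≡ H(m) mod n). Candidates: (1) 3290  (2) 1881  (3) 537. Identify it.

1

Candidate 1: Squares mod 3827: 3290^1≡3290, 3290^2≡1344, 3290^4≡3819; 5 = 4 + 1, so 3290^5 ≡ 3819·3290 ≡ 469 (mod 3827)
  → matches H(m) = 469
Candidate 2: Squares mod 3827: 1881^1≡1881, 1881^2≡2013, 1881^4≡3203; 5 = 4 + 1, so 1881^5 ≡ 3203·1881 ≡ 1145 (mod 3827)
Candidate 3: Squares mod 3827: 537^1≡537, 537^2≡1344, 537^4≡3819; 5 = 4 + 1, so 537^5 ≡ 3819·537 ≡ 3358 (mod 3827)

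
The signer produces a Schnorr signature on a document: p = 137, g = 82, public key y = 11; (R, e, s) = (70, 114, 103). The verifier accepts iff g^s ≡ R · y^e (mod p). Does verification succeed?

fails

g^s mod p:
82^2 = 6724 ≡ 11
82^4 ≡ 11^2 = 121
82^8 ≡ 121^2 = 14641 ≡ 119
82^16 ≡ 119^2 = 14161 ≡ 50
82^32 ≡ 50^2 = 2500 ≡ 34
82^64 ≡ 34^2 = 1156 ≡ 60
103 = 64 + 32 + 4 + 2 + 1, so 82^103 ≡ 60·34·121·11·82 ≡ 20 (mod 137)
R · y^e mod p:
11^2 = 121
11^4 ≡ 121^2 = 14641 ≡ 119
11^8 ≡ 119^2 = 14161 ≡ 50
11^16 ≡ 50^2 = 2500 ≡ 34
11^32 ≡ 34^2 = 1156 ≡ 60
11^64 ≡ 60^2 = 3600 ≡ 38
114 = 64 + 32 + 16 + 2, so 11^114 ≡ 38·60·34·121 ≡ 78 (mod 137)
70·78 = 5460 ≡ 117 (mod 137)
20 ≠ 117; the check fails.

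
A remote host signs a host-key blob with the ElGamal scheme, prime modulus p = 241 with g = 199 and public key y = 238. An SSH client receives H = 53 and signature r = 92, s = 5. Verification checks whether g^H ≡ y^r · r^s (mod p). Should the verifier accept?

accept

Left side g^H mod p:
199^2 = 39601 ≡ 77
199^4 ≡ 77^2 = 5929 ≡ 145
199^8 ≡ 145^2 = 21025 ≡ 58
199^16 ≡ 58^2 = 3364 ≡ 231
199^32 ≡ 231^2 = 53361 ≡ 100
53 = 32 + 16 + 4 + 1, so 199^53 ≡ 100·231·145·199 ≡ 171 (mod 241)
Right side y^r · r^s mod p:
238^2 = 56644 ≡ 9
238^4 ≡ 9^2 = 81
238^8 ≡ 81^2 = 6561 ≡ 54
238^16 ≡ 54^2 = 2916 ≡ 24
238^32 ≡ 24^2 = 576 ≡ 94
238^64 ≡ 94^2 = 8836 ≡ 160
92 = 64 + 16 + 8 + 4, so 238^92 ≡ 160·24·54·81 ≡ 147 (mod 241)
92^2 = 8464 ≡ 29
92^4 ≡ 29^2 = 841 ≡ 118
5 = 4 + 1, so 92^5 ≡ 118·92 ≡ 11 (mod 241)
147·11 = 1617 ≡ 171 (mod 241)
171 ≡ 171 (mod 241), so the signature is genuine.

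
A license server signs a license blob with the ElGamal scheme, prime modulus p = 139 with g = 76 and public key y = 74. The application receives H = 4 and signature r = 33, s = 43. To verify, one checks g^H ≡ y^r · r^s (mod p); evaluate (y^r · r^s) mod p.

74^2 = 5476 ≡ 55
74^4 ≡ 55^2 = 3025 ≡ 106
74^8 ≡ 106^2 = 11236 ≡ 116
74^16 ≡ 116^2 = 13456 ≡ 112
74^32 ≡ 112^2 = 12544 ≡ 34
33 = 32 + 1, so 74^33 ≡ 34·74 ≡ 14 (mod 139)
33^2 = 1089 ≡ 116
33^4 ≡ 116^2 = 13456 ≡ 112
33^8 ≡ 112^2 = 12544 ≡ 34
33^16 ≡ 34^2 = 1156 ≡ 44
33^32 ≡ 44^2 = 1936 ≡ 129
43 = 32 + 8 + 2 + 1, so 33^43 ≡ 129·34·116·33 ≡ 76 (mod 139)
y^r · r^s ≡ 14·76 = 1064 ≡ 91 (mod 139)

91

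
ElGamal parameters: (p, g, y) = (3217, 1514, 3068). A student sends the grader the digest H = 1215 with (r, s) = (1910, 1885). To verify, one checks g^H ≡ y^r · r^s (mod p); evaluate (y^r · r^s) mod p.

2284

Squares mod 3217: 3068^1≡3068, 3068^2≡2899, 3068^4≡1397, 3068^8≡2107, 3068^16≡3206, 3068^32≡121, 3068^64≡1773, 3068^128≡520, 3068^256≡172, 3068^512≡631, 3068^1024≡2470
1910 = 1024 + 512 + 256 + 64 + 32 + 16 + 4 + 2, so 3068^1910 ≡ 2470·631·172·1773·121·3206·1397·2899 ≡ 32 (mod 3217)
Squares mod 3217: 1910^1≡1910, 1910^2≡22, 1910^4≡484, 1910^8≡2632, 1910^16≡1223, 1910^32≡3041, 1910^64≡2023, 1910^128≡505, 1910^256≡882, 1910^512≡2627, 1910^1024≡664
1885 = 1024 + 512 + 256 + 64 + 16 + 8 + 4 + 1, so 1910^1885 ≡ 664·2627·882·2023·1223·2632·484·1910 ≡ 2082 (mod 3217)
y^r · r^s ≡ 32·2082 = 66624 ≡ 2284 (mod 3217)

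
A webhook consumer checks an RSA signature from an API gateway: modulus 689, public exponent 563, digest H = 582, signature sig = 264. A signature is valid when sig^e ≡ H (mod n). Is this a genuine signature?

genuine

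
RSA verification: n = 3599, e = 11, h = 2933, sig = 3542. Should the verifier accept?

sig^11 mod 3599 = 2933
2933 = h, so the signature checks out.

accept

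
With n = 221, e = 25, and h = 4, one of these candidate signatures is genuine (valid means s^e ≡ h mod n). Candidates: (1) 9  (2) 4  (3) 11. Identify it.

Candidate 1: Squares mod 221: 9^1≡9, 9^2≡81, 9^4≡152, 9^8≡120, 9^16≡35; 25 = 16 + 8 + 1, so 9^25 ≡ 35·120·9 ≡ 9 (mod 221)
Candidate 2: Squares mod 221: 4^1≡4, 4^2≡16, 4^4≡35, 4^8≡120, 4^16≡35; 25 = 16 + 8 + 1, so 4^25 ≡ 35·120·4 ≡ 4 (mod 221)
  → matches h = 4
Candidate 3: Squares mod 221: 11^1≡11, 11^2≡121, 11^4≡55, 11^8≡152, 11^16≡120; 25 = 16 + 8 + 1, so 11^25 ≡ 120·152·11 ≡ 193 (mod 221)

2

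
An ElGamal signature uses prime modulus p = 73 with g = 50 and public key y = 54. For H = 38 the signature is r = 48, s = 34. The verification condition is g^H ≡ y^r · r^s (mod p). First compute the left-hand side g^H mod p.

18

50^2 = 2500 ≡ 18
50^4 ≡ 18^2 = 324 ≡ 32
50^8 ≡ 32^2 = 1024 ≡ 2
50^16 ≡ 2^2 = 4
50^32 ≡ 4^2 = 16
38 = 32 + 4 + 2, so 50^38 ≡ 16·32·18 ≡ 18 (mod 73)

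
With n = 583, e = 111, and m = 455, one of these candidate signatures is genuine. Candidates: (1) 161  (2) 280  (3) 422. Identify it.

3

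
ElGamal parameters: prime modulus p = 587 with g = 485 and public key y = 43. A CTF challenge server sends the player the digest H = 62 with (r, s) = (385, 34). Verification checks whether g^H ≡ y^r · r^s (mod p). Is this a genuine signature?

Left side g^H mod p:
485^2 = 235225 ≡ 425
485^4 ≡ 425^2 = 180625 ≡ 416
485^8 ≡ 416^2 = 173056 ≡ 478
485^16 ≡ 478^2 = 228484 ≡ 141
485^32 ≡ 141^2 = 19881 ≡ 510
62 = 32 + 16 + 8 + 4 + 2, so 485^62 ≡ 510·141·478·416·425 ≡ 25 (mod 587)
Right side y^r · r^s mod p:
43^2 = 1849 ≡ 88
43^4 ≡ 88^2 = 7744 ≡ 113
43^8 ≡ 113^2 = 12769 ≡ 442
43^16 ≡ 442^2 = 195364 ≡ 480
43^32 ≡ 480^2 = 230400 ≡ 296
43^64 ≡ 296^2 = 87616 ≡ 153
43^128 ≡ 153^2 = 23409 ≡ 516
43^256 ≡ 516^2 = 266256 ≡ 345
385 = 256 + 128 + 1, so 43^385 ≡ 345·516·43 ≡ 380 (mod 587)
385^2 = 148225 ≡ 301
385^4 ≡ 301^2 = 90601 ≡ 203
385^8 ≡ 203^2 = 41209 ≡ 119
385^16 ≡ 119^2 = 14161 ≡ 73
385^32 ≡ 73^2 = 5329 ≡ 46
34 = 32 + 2, so 385^34 ≡ 46·301 ≡ 345 (mod 587)
380·345 = 131100 ≡ 199 (mod 587)
25 ≠ 199, so verification fails.

forged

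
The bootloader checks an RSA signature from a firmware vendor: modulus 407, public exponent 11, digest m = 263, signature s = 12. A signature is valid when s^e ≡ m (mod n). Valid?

no

s^2 ≡ 12^2 = 144
s^4 ≡ 144^2 = 20736 ≡ 386
s^8 ≡ 386^2 = 148996 ≡ 34
11 = 8 + 2 + 1, so s^11 ≡ 34·144·12 ≡ 144 (mod 407)
The recovered value 144 does not match the digest 263.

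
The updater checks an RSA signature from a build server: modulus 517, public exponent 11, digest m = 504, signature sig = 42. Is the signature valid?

Squares mod 517: sig^1≡42, sig^2≡213, sig^4≡390, sig^8≡102
11 = 8 + 2 + 1, so sig^11 ≡ 102·213·42 ≡ 504 (mod 517)
504 = m, so the signature checks out.

valid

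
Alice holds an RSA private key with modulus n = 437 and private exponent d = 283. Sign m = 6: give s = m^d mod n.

156

m^2 ≡ 6^2 = 36
m^4 ≡ 36^2 = 1296 ≡ 422
m^8 ≡ 422^2 = 178084 ≡ 225
m^16 ≡ 225^2 = 50625 ≡ 370
m^32 ≡ 370^2 = 136900 ≡ 119
m^64 ≡ 119^2 = 14161 ≡ 177
m^128 ≡ 177^2 = 31329 ≡ 302
m^256 ≡ 302^2 = 91204 ≡ 308
283 = 256 + 16 + 8 + 2 + 1, so m^283 ≡ 308·370·225·36·6 ≡ 156 (mod 437)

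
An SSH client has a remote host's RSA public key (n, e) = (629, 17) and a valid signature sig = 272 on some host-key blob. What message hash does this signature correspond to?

sig^2 ≡ 272^2 = 73984 ≡ 391
sig^4 ≡ 391^2 = 152881 ≡ 34
sig^8 ≡ 34^2 = 1156 ≡ 527
sig^16 ≡ 527^2 = 277729 ≡ 340
17 = 16 + 1, so sig^17 ≡ 340·272 ≡ 17 (mod 629)

17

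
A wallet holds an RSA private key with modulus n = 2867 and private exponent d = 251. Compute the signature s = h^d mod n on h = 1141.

2308

Squares mod 2867: h^1≡1141, h^2≡263, h^4≡361, h^8≡1306, h^16≡2638, h^32≡835, h^64≡544, h^128≡635
251 = 128 + 64 + 32 + 16 + 8 + 2 + 1, so h^251 ≡ 635·544·835·2638·1306·263·1141 ≡ 2308 (mod 2867)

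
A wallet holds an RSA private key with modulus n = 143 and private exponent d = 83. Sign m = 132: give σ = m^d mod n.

33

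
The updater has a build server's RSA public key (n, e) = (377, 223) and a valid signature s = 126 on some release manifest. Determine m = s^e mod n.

61

s^2 ≡ 126^2 = 15876 ≡ 42
s^4 ≡ 42^2 = 1764 ≡ 256
s^8 ≡ 256^2 = 65536 ≡ 315
s^16 ≡ 315^2 = 99225 ≡ 74
s^32 ≡ 74^2 = 5476 ≡ 198
s^64 ≡ 198^2 = 39204 ≡ 373
s^128 ≡ 373^2 = 139129 ≡ 16
223 = 128 + 64 + 16 + 8 + 4 + 2 + 1, so s^223 ≡ 16·373·74·315·256·42·126 ≡ 61 (mod 377)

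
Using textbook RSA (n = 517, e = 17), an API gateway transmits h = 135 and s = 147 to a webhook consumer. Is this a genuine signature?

forged

s^2 ≡ 147^2 = 21609 ≡ 412
s^4 ≡ 412^2 = 169744 ≡ 168
s^8 ≡ 168^2 = 28224 ≡ 306
s^16 ≡ 306^2 = 93636 ≡ 59
17 = 16 + 1, so s^17 ≡ 59·147 ≡ 401 (mod 517)
401 ≠ 135, so verification fails.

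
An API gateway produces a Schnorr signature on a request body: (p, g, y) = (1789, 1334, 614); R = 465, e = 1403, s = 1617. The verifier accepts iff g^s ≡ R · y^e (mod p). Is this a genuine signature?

genuine

g^s mod p:
1334^2 = 1779556 ≡ 1290
1334^4 ≡ 1290^2 = 1664100 ≡ 330
1334^8 ≡ 330^2 = 108900 ≡ 1560
1334^16 ≡ 1560^2 = 2433600 ≡ 560
1334^32 ≡ 560^2 = 313600 ≡ 525
1334^64 ≡ 525^2 = 275625 ≡ 119
1334^128 ≡ 119^2 = 14161 ≡ 1638
1334^256 ≡ 1638^2 = 2683044 ≡ 1333
1334^512 ≡ 1333^2 = 1776889 ≡ 412
1334^1024 ≡ 412^2 = 169744 ≡ 1578
1617 = 1024 + 512 + 64 + 16 + 1, so 1334^1617 ≡ 1578·412·119·560·1334 ≡ 1077 (mod 1789)
R · y^e mod p:
614^2 = 376996 ≡ 1306
614^4 ≡ 1306^2 = 1705636 ≡ 719
614^8 ≡ 719^2 = 516961 ≡ 1729
614^16 ≡ 1729^2 = 2989441 ≡ 22
614^32 ≡ 22^2 = 484
614^64 ≡ 484^2 = 234256 ≡ 1686
614^128 ≡ 1686^2 = 2842596 ≡ 1664
614^256 ≡ 1664^2 = 2768896 ≡ 1313
614^512 ≡ 1313^2 = 1723969 ≡ 1162
614^1024 ≡ 1162^2 = 1350244 ≡ 1338
1403 = 1024 + 256 + 64 + 32 + 16 + 8 + 2 + 1, so 614^1403 ≡ 1338·1313·1686·484·22·1729·1306·614 ≡ 741 (mod 1789)
465·741 = 344565 ≡ 1077 (mod 1789)
1077 ≡ 1077 (mod 1789); signature holds.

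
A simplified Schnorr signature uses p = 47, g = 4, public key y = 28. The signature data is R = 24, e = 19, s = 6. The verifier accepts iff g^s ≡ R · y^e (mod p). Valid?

yes

g^s mod p:
4^2 = 16
4^4 ≡ 16^2 = 256 ≡ 21
6 = 4 + 2, so 4^6 ≡ 21·16 ≡ 7 (mod 47)
R · y^e mod p:
28^2 = 784 ≡ 32
28^4 ≡ 32^2 = 1024 ≡ 37
28^8 ≡ 37^2 = 1369 ≡ 6
28^16 ≡ 6^2 = 36
19 = 16 + 2 + 1, so 28^19 ≡ 36·32·28 ≡ 14 (mod 47)
24·14 = 336 ≡ 7 (mod 47)
7 ≡ 7 (mod 47); signature holds.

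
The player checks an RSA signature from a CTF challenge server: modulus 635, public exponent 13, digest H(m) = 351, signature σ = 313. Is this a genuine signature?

σ^13 mod 635 = 598
The recovered value 598 does not match the digest 351.

forged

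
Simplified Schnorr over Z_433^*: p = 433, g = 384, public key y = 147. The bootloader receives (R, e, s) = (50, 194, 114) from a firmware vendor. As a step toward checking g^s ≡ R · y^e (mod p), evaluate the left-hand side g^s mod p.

384^2 = 147456 ≡ 236
384^4 ≡ 236^2 = 55696 ≡ 272
384^8 ≡ 272^2 = 73984 ≡ 374
384^16 ≡ 374^2 = 139876 ≡ 17
384^32 ≡ 17^2 = 289
384^64 ≡ 289^2 = 83521 ≡ 385
114 = 64 + 32 + 16 + 2, so 384^114 ≡ 385·289·17·236 ≡ 325 (mod 433)

325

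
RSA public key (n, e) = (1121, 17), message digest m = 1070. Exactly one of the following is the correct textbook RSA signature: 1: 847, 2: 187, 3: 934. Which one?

2

Candidate 1: Squares mod 1121: 847^1≡847, 847^2≡1090, 847^4≡961, 847^8≡938, 847^16≡980; 17 = 16 + 1, so 847^17 ≡ 980·847 ≡ 520 (mod 1121)
Candidate 2: Squares mod 1121: 187^1≡187, 187^2≡218, 187^4≡442, 187^8≡310, 187^16≡815; 17 = 16 + 1, so 187^17 ≡ 815·187 ≡ 1070 (mod 1121)
  → matches m = 1070
Candidate 3: Squares mod 1121: 934^1≡934, 934^2≡218, 934^4≡442, 934^8≡310, 934^16≡815; 17 = 16 + 1, so 934^17 ≡ 815·934 ≡ 51 (mod 1121)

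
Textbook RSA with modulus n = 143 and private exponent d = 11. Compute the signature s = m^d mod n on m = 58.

m^2 ≡ 58^2 = 3364 ≡ 75
m^4 ≡ 75^2 = 5625 ≡ 48
m^8 ≡ 48^2 = 2304 ≡ 16
11 = 8 + 2 + 1, so m^11 ≡ 16·75·58 ≡ 102 (mod 143)

102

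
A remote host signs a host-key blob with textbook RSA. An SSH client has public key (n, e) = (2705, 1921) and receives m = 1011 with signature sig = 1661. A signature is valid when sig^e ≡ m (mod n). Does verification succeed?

passes

sig^2 ≡ 1661^2 = 2758921 ≡ 2526
sig^4 ≡ 2526^2 = 6380676 ≡ 2286
sig^8 ≡ 2286^2 = 5225796 ≡ 2441
sig^16 ≡ 2441^2 = 5958481 ≡ 2071
sig^32 ≡ 2071^2 = 4289041 ≡ 1616
sig^64 ≡ 1616^2 = 2611456 ≡ 1131
sig^128 ≡ 1131^2 = 1279161 ≡ 2401
sig^256 ≡ 2401^2 = 5764801 ≡ 446
sig^512 ≡ 446^2 = 198916 ≡ 1451
sig^1024 ≡ 1451^2 = 2105401 ≡ 911
1921 = 1024 + 512 + 256 + 128 + 1, so sig^1921 ≡ 911·1451·446·2401·1661 ≡ 1011 (mod 2705)
1011 = m, so the signature checks out.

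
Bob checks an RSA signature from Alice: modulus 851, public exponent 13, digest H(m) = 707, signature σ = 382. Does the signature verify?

Squares mod 851: σ^1≡382, σ^2≡403, σ^4≡719, σ^8≡404
13 = 8 + 4 + 1, so σ^13 ≡ 404·719·382 ≡ 793 (mod 851)
The recovered value 793 does not match the digest 707.

does not verify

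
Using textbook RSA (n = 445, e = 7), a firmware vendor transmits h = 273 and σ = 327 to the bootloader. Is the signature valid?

σ^2 ≡ 327^2 = 106929 ≡ 129
σ^4 ≡ 129^2 = 16641 ≡ 176
7 = 4 + 2 + 1, so σ^7 ≡ 176·129·327 ≡ 273 (mod 445)
273 = h, so the signature checks out.

valid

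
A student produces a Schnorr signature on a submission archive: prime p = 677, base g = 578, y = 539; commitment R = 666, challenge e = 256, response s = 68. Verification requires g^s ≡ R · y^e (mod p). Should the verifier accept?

reject

g^s mod p:
578^2 = 334084 ≡ 323
578^4 ≡ 323^2 = 104329 ≡ 71
578^8 ≡ 71^2 = 5041 ≡ 302
578^16 ≡ 302^2 = 91204 ≡ 486
578^32 ≡ 486^2 = 236196 ≡ 600
578^64 ≡ 600^2 = 360000 ≡ 513
68 = 64 + 4, so 578^68 ≡ 513·71 ≡ 542 (mod 677)
R · y^e mod p:
539^2 = 290521 ≡ 88
539^4 ≡ 88^2 = 7744 ≡ 297
539^8 ≡ 297^2 = 88209 ≡ 199
539^16 ≡ 199^2 = 39601 ≡ 335
539^32 ≡ 335^2 = 112225 ≡ 520
539^64 ≡ 520^2 = 270400 ≡ 277
539^128 ≡ 277^2 = 76729 ≡ 228
539^256 ≡ 228^2 = 51984 ≡ 532
666·532 = 354312 ≡ 241 (mod 677)
542 ≠ 241; the check fails.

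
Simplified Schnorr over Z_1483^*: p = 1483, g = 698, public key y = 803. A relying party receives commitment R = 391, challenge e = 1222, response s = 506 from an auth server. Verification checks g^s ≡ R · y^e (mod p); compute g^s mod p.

698^2 = 487204 ≡ 780
698^4 ≡ 780^2 = 608400 ≡ 370
698^8 ≡ 370^2 = 136900 ≡ 464
698^16 ≡ 464^2 = 215296 ≡ 261
698^32 ≡ 261^2 = 68121 ≡ 1386
698^64 ≡ 1386^2 = 1920996 ≡ 511
698^128 ≡ 511^2 = 261121 ≡ 113
698^256 ≡ 113^2 = 12769 ≡ 905
506 = 256 + 128 + 64 + 32 + 16 + 8 + 2, so 698^506 ≡ 905·113·511·1386·261·464·780 ≡ 1135 (mod 1483)

1135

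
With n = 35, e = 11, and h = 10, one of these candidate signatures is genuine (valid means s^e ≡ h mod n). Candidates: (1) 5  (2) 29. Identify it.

1

Candidate 1: 5^11 mod 35 = 10
  → matches h = 10
Candidate 2: 29^11 mod 35 = 29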